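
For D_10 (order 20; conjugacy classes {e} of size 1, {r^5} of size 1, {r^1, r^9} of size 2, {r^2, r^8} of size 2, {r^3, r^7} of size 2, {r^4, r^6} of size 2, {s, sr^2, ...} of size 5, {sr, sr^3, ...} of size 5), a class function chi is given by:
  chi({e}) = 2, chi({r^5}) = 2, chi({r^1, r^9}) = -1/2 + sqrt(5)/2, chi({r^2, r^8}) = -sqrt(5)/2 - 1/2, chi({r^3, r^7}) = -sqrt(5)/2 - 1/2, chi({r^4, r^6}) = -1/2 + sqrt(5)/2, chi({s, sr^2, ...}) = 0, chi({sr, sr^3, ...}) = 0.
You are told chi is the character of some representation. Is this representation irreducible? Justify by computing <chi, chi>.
Irreducible: <chi, chi> = 1.

Derivation: <chi, chi> = (1/|G|) sum_C |C| * |chi(C)|^2 = (1/20)[1*|2|^2 + 1*|2|^2 + 2*|-1/2 + sqrt(5)/2|^2 + 2*|-sqrt(5)/2 - 1/2|^2 + 2*|-sqrt(5)/2 - 1/2|^2 + 2*|-1/2 + sqrt(5)/2|^2 + 5*|0|^2 + 5*|0|^2]
  = (1/20)[(4) + (4) + (3 - sqrt(5)) + (sqrt(5) + 3) + (sqrt(5) + 3) + (3 - sqrt(5)) + (0) + (0)] = 20/20 = 1.
A character is irreducible iff <chi, chi> = 1, so this representation is irreducible.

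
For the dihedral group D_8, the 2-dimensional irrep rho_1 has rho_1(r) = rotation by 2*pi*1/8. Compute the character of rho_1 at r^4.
chi_{rho_1}(r^4) = 2*cos(2*pi*1*4/8) = -2

rho_1(r^4) is rotation by angle 2*pi*1*4/8, whose trace is 2*cos(2*pi*1*4/8) = -2.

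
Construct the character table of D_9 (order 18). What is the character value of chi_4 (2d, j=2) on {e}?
Conjugacy classes: {e} of size 1, {r^1, r^8} of size 2, {r^2, r^7} of size 2, {r^3, r^6} of size 2, {r^4, r^5} of size 2, {s, sr, ..., sr^8} of size 9.
Character table:
  irrep \ class              {e} (size 1)  {r^1, r^8} (size 2)  {r^2, r^7} (size 2)  {r^3, r^6} (size 2)  {r^4, r^5} (size 2)  {s, sr, ..., sr^8} (size 9)
  chi_1 (triv)               1             1                    1                    1                    1                    1                          
  chi_2 (sign: r->1, s->-1)  1             1                    1                    1                    1                    -1                         
  chi_3 (2d, j=1)            2             2*cos(2*pi/9)        2*cos(4*pi/9)        -1                   -2*cos(pi/9)         0                          
  chi_4 (2d, j=2)            2             2*cos(4*pi/9)        -2*cos(pi/9)         -1                   2*cos(2*pi/9)        0                          
  chi_5 (2d, j=3)            2             -1                   -1                   2                    -1                   0                          
  chi_6 (2d, j=4)            2             -2*cos(pi/9)         2*cos(2*pi/9)        -1                   2*cos(4*pi/9)        0                          

Spot check: chi_4 (2d, j=2) on {e} = 2.

Explanation: D_9 has order 2*9 = 18 with 6 conjugacy classes, hence 6 irreducibles. Sum of squared dims 1 + 1 + 4 + 4 + 4 + 4 = 18 = |G|. Linear characters come from the abelianisation; the 2-dimensional irreps have character r^k -> 2*cos(2*pi*j*k/9), reflections -> 0.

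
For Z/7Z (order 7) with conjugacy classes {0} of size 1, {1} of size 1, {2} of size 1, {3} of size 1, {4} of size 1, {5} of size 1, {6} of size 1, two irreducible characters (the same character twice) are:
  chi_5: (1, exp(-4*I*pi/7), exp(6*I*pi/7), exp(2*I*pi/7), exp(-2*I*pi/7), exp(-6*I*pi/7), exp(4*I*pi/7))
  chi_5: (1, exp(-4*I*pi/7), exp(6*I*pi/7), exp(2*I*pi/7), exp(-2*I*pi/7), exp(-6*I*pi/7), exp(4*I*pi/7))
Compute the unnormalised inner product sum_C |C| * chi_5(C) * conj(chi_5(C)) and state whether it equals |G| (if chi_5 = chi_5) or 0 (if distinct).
Sum = 7 = |G| = 7; so <chi_5, chi_5> = 1 (norm-1 confirms irreducibility).

Reasoning: Compute term by term over conjugacy classes (|C| * chi_5(C) * conj(chi_5(C))):
  1*(1)*conj(1) + 1*(exp(-4*I*pi/7))*conj(exp(-4*I*pi/7)) + 1*(exp(6*I*pi/7))*conj(exp(6*I*pi/7)) + 1*(exp(2*I*pi/7))*conj(exp(2*I*pi/7)) + 1*(exp(-2*I*pi/7))*conj(exp(-2*I*pi/7)) + 1*(exp(-6*I*pi/7))*conj(exp(-6*I*pi/7)) + 1*(exp(4*I*pi/7))*conj(exp(4*I*pi/7))
  = (1) + (1) + (1) + (1) + (1) + (1) + (1)
  = 7.
(Exp terms are combined using exp(i*s)*conj(exp(i*t)) = exp(i*(s-t)), and sums of them are collapsed using the identity that for every m > 1 the m distinct m-th roots of unity sum to 0, e.g. 1 + exp(2*I*pi/3) + exp(-2*I*pi/3) = 0.)
Dividing by |G| = 7 gives 7/7 = 1, matching the row-orthogonality relation <chi_5, chi_5> = [chi_5 = chi_5].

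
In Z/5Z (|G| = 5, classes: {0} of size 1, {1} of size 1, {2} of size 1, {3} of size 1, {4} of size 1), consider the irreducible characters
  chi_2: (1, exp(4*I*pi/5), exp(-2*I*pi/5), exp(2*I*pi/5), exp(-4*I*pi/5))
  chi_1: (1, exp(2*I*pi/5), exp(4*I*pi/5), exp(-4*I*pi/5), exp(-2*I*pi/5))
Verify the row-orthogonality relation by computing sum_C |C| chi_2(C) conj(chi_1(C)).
Sum = 0; so <chi_2, chi_1> = 0 (distinct irreducibles are orthogonal).

Derivation: Compute term by term over conjugacy classes (|C| * chi_2(C) * conj(chi_1(C))):
  1*(1)*conj(1) + 1*(exp(4*I*pi/5))*conj(exp(2*I*pi/5)) + 1*(exp(-2*I*pi/5))*conj(exp(4*I*pi/5)) + 1*(exp(2*I*pi/5))*conj(exp(-4*I*pi/5)) + 1*(exp(-4*I*pi/5))*conj(exp(-2*I*pi/5))
  = (1) + (exp(2*I*pi/5)) + (exp(4*I*pi/5)) + (exp(-4*I*pi/5)) + (exp(-2*I*pi/5))
  = 0.
(Exp terms are combined using exp(i*s)*conj(exp(i*t)) = exp(i*(s-t)), and sums of them are collapsed using the identity that for every m > 1 the m distinct m-th roots of unity sum to 0, e.g. 1 + exp(2*I*pi/3) + exp(-2*I*pi/3) = 0.)
Dividing by |G| = 5 gives 0/5 = 0, matching the row-orthogonality relation <chi_2, chi_1> = [chi_2 = chi_1].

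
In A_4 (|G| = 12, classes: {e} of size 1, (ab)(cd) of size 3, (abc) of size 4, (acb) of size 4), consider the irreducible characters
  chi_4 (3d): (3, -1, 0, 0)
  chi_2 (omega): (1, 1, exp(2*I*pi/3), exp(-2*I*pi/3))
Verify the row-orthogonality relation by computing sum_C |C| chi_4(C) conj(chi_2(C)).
Sum = 0; so <chi_4, chi_2> = 0 (distinct irreducibles are orthogonal).

Details: Compute term by term over conjugacy classes (|C| * chi_4(C) * conj(chi_2(C))):
  1*(3)*conj(1) + 3*(-1)*conj(1) + 4*(0)*conj(exp(2*I*pi/3)) + 4*(0)*conj(exp(-2*I*pi/3))
  = (3) + (-3) + (0) + (0)
  = 0.
(Exp terms are combined using exp(i*s)*conj(exp(i*t)) = exp(i*(s-t)), and sums of them are collapsed using the identity that for every m > 1 the m distinct m-th roots of unity sum to 0, e.g. 1 + exp(2*I*pi/3) + exp(-2*I*pi/3) = 0.)
Dividing by |G| = 12 gives 0/12 = 0, matching the row-orthogonality relation <chi_4, chi_2> = [chi_4 = chi_2].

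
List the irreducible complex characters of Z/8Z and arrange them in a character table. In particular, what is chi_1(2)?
Character table of Z/8Z (irreps indexed chi_0,...,chi_7 with chi_k(m) = zeta_8^(k*m), zeta_8 = exp(2*pi*i/8)):
  irrep \ class  {0} (size 1)  {1} (size 1)    {2} (size 1)  {3} (size 1)    {4} (size 1)  {5} (size 1)    {6} (size 1)  {7} (size 1)  
  chi_0          1             1               1             1               1             1               1             1             
  chi_1          1             exp(I*pi/4)     I             exp(3*I*pi/4)   -1            exp(-3*I*pi/4)  -I            exp(-I*pi/4)  
  chi_2          1             I               -1            -I              1             I               -1            -I            
  chi_3          1             exp(3*I*pi/4)   -I            exp(I*pi/4)     -1            exp(-I*pi/4)    I             exp(-3*I*pi/4)
  chi_4          1             -1              1             -1              1             -1              1             -1            
  chi_5          1             exp(-3*I*pi/4)  I             exp(-I*pi/4)    -1            exp(I*pi/4)     -I            exp(3*I*pi/4) 
  chi_6          1             -I              -1            I               1             -I              -1            I             
  chi_7          1             exp(-I*pi/4)    -I            exp(-3*I*pi/4)  -1            exp(3*I*pi/4)   I             exp(I*pi/4)   

Spot check: chi_1(2) = zeta_8^(1*2) = zeta_8^2 = I.

Derivation: Z/8Z is abelian, so all 8 irreducible complex representations are 1-dimensional. They are given by chi_k(m) = zeta_8^(k*m) for k = 0,...,7. Row orthogonality: sum_m chi_k(m) conj(chi_l(m)) = 8 * [k = l].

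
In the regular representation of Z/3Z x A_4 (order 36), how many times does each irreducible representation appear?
Each irreducible V_i of dimension d_i appears with multiplicity d_i, i.e. rho_reg = (direct sum over all irreducibles V_i) d_i V_i. The irreducible dimensions for Z/3Z x A_4 are 1, 1, 1, 1, 1, 1, 1, 1, 1, 3, 3, 3: 9 irreducibles of dimension 1, each with multiplicity 1; 3 irreducibles of dimension 3, each with multiplicity 3. Total dimension 9*1*1 + 3*3*3 = 36 = |G|.

Argument: General theorem: in the regular representation of a finite group G, each irreducible appears with multiplicity equal to its dimension. Check: dim(rho_reg) = sum d_i^2 = 1 + 1 + 1 + 1 + 1 + 1 + 1 + 1 + 1 + 9 + 9 + 9 = 36 = |G|.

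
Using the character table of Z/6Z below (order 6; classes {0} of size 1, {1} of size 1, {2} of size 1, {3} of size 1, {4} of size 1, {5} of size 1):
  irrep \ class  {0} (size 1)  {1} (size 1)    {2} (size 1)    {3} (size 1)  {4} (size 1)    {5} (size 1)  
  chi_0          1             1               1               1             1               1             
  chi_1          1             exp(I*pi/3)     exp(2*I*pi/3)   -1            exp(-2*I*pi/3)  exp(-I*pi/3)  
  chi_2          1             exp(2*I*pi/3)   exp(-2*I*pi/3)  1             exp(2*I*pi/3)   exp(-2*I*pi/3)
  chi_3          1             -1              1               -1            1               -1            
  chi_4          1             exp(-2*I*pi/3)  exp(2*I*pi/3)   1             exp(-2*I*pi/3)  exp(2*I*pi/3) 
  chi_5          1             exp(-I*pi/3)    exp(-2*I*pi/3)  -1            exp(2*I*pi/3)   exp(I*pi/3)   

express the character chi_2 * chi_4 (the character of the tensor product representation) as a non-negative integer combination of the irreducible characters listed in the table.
chi_2 tensor chi_4 = chi_0 (all other irreducibles have multiplicity 0).

Proof sketch: The character of a tensor product is the pointwise product (chi_2 * chi_4)(C) = chi_2(C) * chi_4(C):
  {0}: (1)*(1), {1}: (exp(2*I*pi/3))*(exp(-2*I*pi/3)), {2}: (exp(-2*I*pi/3))*(exp(2*I*pi/3)), {3}: (1)*(1), {4}: (exp(2*I*pi/3))*(exp(-2*I*pi/3)), {5}: (exp(-2*I*pi/3))*(exp(2*I*pi/3))
so (chi_2 * chi_4) takes values
  {0} -> 1, {1} -> 1, {2} -> 1, {3} -> 1, {4} -> 1, {5} -> 1.
Now take the inner product of this character with each irreducible chi from the table, <chi_2*chi_4, chi> = (1/6) sum_C |C| (chi_2*chi_4)(C) conj(chi(C)):
  <chi_2*chi_4, chi_0> = (1/6)[1*(1)*conj(1) + 1*(1)*conj(1) + 1*(1)*conj(1) + 1*(1)*conj(1) + 1*(1)*conj(1) + 1*(1)*conj(1)]
      = (1/6)[(1) + (1) + (1) + (1) + (1) + (1)] = 6/6 = 1
  <chi_2*chi_4, chi_1> = (1/6)[1*(1)*conj(1) + 1*(1)*conj(exp(I*pi/3)) + 1*(1)*conj(exp(2*I*pi/3)) + 1*(1)*conj(-1) + 1*(1)*conj(exp(-2*I*pi/3)) + 1*(1)*conj(exp(-I*pi/3))]
      = (1/6)[(1) + (exp(-I*pi/3)) + (exp(-2*I*pi/3)) + (-1) + (exp(2*I*pi/3)) + (exp(I*pi/3))] = 0/6 = 0
  <chi_2*chi_4, chi_2> = (1/6)[1*(1)*conj(1) + 1*(1)*conj(exp(2*I*pi/3)) + 1*(1)*conj(exp(-2*I*pi/3)) + 1*(1)*conj(1) + 1*(1)*conj(exp(2*I*pi/3)) + 1*(1)*conj(exp(-2*I*pi/3))]
      = (1/6)[(1) + (exp(-2*I*pi/3)) + (exp(2*I*pi/3)) + (1) + (exp(-2*I*pi/3)) + (exp(2*I*pi/3))] = 0/6 = 0
  <chi_2*chi_4, chi_3> = (1/6)[1*(1)*conj(1) + 1*(1)*conj(-1) + 1*(1)*conj(1) + 1*(1)*conj(-1) + 1*(1)*conj(1) + 1*(1)*conj(-1)]
      = (1/6)[(1) + (-1) + (1) + (-1) + (1) + (-1)] = 0/6 = 0
  <chi_2*chi_4, chi_4> = (1/6)[1*(1)*conj(1) + 1*(1)*conj(exp(-2*I*pi/3)) + 1*(1)*conj(exp(2*I*pi/3)) + 1*(1)*conj(1) + 1*(1)*conj(exp(-2*I*pi/3)) + 1*(1)*conj(exp(2*I*pi/3))]
      = (1/6)[(1) + (exp(2*I*pi/3)) + (exp(-2*I*pi/3)) + (1) + (exp(2*I*pi/3)) + (exp(-2*I*pi/3))] = 0/6 = 0
  <chi_2*chi_4, chi_5> = (1/6)[1*(1)*conj(1) + 1*(1)*conj(exp(-I*pi/3)) + 1*(1)*conj(exp(-2*I*pi/3)) + 1*(1)*conj(-1) + 1*(1)*conj(exp(2*I*pi/3)) + 1*(1)*conj(exp(I*pi/3))]
      = (1/6)[(1) + (exp(I*pi/3)) + (exp(2*I*pi/3)) + (-1) + (exp(-2*I*pi/3)) + (exp(-I*pi/3))] = 0/6 = 0
(Exp terms are combined using exp(i*s)*conj(exp(i*t)) = exp(i*(s-t)), and sums of them are collapsed using the identity that for every m > 1 the m distinct m-th roots of unity sum to 0, e.g. 1 + exp(2*I*pi/3) + exp(-2*I*pi/3) = 0.)
Hence the multiplicities are chi_0: 1. Dimension check: dim(chi_2)*dim(chi_4) = 1*1 = 1 and sum (mult * dim) = 1*1 = 1.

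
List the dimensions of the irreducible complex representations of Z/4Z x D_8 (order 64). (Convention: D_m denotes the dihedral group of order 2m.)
Dimensions: 1, 1, 1, 1, 1, 1, 1, 1, 1, 1, 1, 1, 1, 1, 1, 1, 2, 2, 2, 2, 2, 2, 2, 2, 2, 2, 2, 2

Why: There are 28 irreducibles (= number of conjugacy classes). Their dimensions d_i satisfy sum d_i^2 = |G| = 64: 1 + 1 + 1 + 1 + 1 + 1 + 1 + 1 + 1 + 1 + 1 + 1 + 1 + 1 + 1 + 1 + 4 + 4 + 4 + 4 + 4 + 4 + 4 + 4 + 4 + 4 + 4 + 4 = 64. (For the product with Z/4Z: each of the 4 1-dim characters of Z/4Z tensors with each irrep of D_8, giving 4 copies of each D_8-dimension.)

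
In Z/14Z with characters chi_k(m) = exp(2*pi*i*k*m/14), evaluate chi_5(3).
chi_5(3) = zeta_14^15 = exp(I*pi/7)

Proof sketch: chi_5(3) = zeta_14^(5*3) = zeta_14^15. Since zeta_14^14 = 1, this equals zeta_14^1 = exp(2*pi*i*1/14) = exp(I*pi/7).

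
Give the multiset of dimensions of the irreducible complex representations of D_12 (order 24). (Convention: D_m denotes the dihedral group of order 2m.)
Dimensions: 1, 1, 1, 1, 2, 2, 2, 2, 2

Reasoning: There are 9 irreducibles (= number of conjugacy classes). Their dimensions d_i satisfy sum d_i^2 = |G| = 24: 1 + 1 + 1 + 1 + 4 + 4 + 4 + 4 + 4 = 24.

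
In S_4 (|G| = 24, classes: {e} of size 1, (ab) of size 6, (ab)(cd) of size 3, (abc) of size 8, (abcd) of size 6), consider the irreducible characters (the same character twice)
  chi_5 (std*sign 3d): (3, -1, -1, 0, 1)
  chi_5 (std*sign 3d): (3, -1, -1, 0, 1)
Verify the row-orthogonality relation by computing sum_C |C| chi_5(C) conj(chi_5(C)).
Sum = 24 = |G| = 24; so <chi_5, chi_5> = 1 (norm-1 confirms irreducibility).

Reasoning: Compute term by term over conjugacy classes (|C| * chi_5(C) * conj(chi_5(C))):
  1*(3)*conj(3) + 6*(-1)*conj(-1) + 3*(-1)*conj(-1) + 8*(0)*conj(0) + 6*(1)*conj(1)
  = (9) + (6) + (3) + (0) + (6)
  = 24.
Dividing by |G| = 24 gives 24/24 = 1, matching the row-orthogonality relation <chi_5, chi_5> = [chi_5 = chi_5].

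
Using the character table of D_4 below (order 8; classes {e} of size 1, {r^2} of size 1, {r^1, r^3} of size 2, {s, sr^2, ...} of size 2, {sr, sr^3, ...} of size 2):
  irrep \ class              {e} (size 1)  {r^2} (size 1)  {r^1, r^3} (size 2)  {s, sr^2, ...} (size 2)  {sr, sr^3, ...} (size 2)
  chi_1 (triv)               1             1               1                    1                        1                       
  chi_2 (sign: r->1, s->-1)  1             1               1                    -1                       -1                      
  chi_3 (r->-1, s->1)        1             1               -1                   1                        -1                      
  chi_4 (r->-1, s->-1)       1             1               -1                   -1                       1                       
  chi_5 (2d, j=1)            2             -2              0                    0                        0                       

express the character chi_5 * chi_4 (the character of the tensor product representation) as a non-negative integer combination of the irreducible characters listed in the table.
chi_5 tensor chi_4 = chi_5 (all other irreducibles have multiplicity 0).

Reasoning: The character of a tensor product is the pointwise product (chi_5 * chi_4)(C) = chi_5(C) * chi_4(C):
  {e}: (2)*(1), {r^2}: (-2)*(1), {r^1, r^3}: (0)*(-1), {s, sr^2, ...}: (0)*(-1), {sr, sr^3, ...}: (0)*(1)
so (chi_5 * chi_4) takes values
  {e} -> 2, {r^2} -> -2, {r^1, r^3} -> 0, {s, sr^2, ...} -> 0, {sr, sr^3, ...} -> 0.
Now take the inner product of this character with each irreducible chi from the table, <chi_5*chi_4, chi> = (1/8) sum_C |C| (chi_5*chi_4)(C) conj(chi(C)):
  <chi_5*chi_4, chi_1> = (1/8)[1*(2)*conj(1) + 1*(-2)*conj(1) + 2*(0)*conj(1) + 2*(0)*conj(1) + 2*(0)*conj(1)]
      = (1/8)[(2) + (-2) + (0) + (0) + (0)] = 0/8 = 0
  <chi_5*chi_4, chi_2> = (1/8)[1*(2)*conj(1) + 1*(-2)*conj(1) + 2*(0)*conj(1) + 2*(0)*conj(-1) + 2*(0)*conj(-1)]
      = (1/8)[(2) + (-2) + (0) + (0) + (0)] = 0/8 = 0
  <chi_5*chi_4, chi_3> = (1/8)[1*(2)*conj(1) + 1*(-2)*conj(1) + 2*(0)*conj(-1) + 2*(0)*conj(1) + 2*(0)*conj(-1)]
      = (1/8)[(2) + (-2) + (0) + (0) + (0)] = 0/8 = 0
  <chi_5*chi_4, chi_4> = (1/8)[1*(2)*conj(1) + 1*(-2)*conj(1) + 2*(0)*conj(-1) + 2*(0)*conj(-1) + 2*(0)*conj(1)]
      = (1/8)[(2) + (-2) + (0) + (0) + (0)] = 0/8 = 0
  <chi_5*chi_4, chi_5> = (1/8)[1*(2)*conj(2) + 1*(-2)*conj(-2) + 2*(0)*conj(0) + 2*(0)*conj(0) + 2*(0)*conj(0)]
      = (1/8)[(4) + (4) + (0) + (0) + (0)] = 8/8 = 1
Hence the multiplicities are chi_5: 1. Dimension check: dim(chi_5)*dim(chi_4) = 2*1 = 2 and sum (mult * dim) = 1*2 = 2.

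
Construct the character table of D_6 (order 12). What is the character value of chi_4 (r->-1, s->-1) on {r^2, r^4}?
Conjugacy classes: {e} of size 1, {r^3} of size 1, {r^1, r^5} of size 2, {r^2, r^4} of size 2, {s, sr^2, ...} of size 3, {sr, sr^3, ...} of size 3.
Character table:
  irrep \ class              {e} (size 1)  {r^3} (size 1)  {r^1, r^5} (size 2)  {r^2, r^4} (size 2)  {s, sr^2, ...} (size 3)  {sr, sr^3, ...} (size 3)
  chi_1 (triv)               1             1               1                    1                    1                        1                       
  chi_2 (sign: r->1, s->-1)  1             1               1                    1                    -1                       -1                      
  chi_3 (r->-1, s->1)        1             -1              -1                   1                    1                        -1                      
  chi_4 (r->-1, s->-1)       1             -1              -1                   1                    -1                       1                       
  chi_5 (2d, j=1)            2             -2              1                    -1                   0                        0                       
  chi_6 (2d, j=2)            2             2               -1                   -1                   0                        0                       

Spot check: chi_4 (r->-1, s->-1) on {r^2, r^4} = 1.

Why: D_6 has order 2*6 = 12 with 6 conjugacy classes, hence 6 irreducibles. Sum of squared dims 1 + 1 + 1 + 1 + 4 + 4 = 12 = |G|. Linear characters come from the abelianisation; the 2-dimensional irreps have character r^k -> 2*cos(2*pi*j*k/6), reflections -> 0.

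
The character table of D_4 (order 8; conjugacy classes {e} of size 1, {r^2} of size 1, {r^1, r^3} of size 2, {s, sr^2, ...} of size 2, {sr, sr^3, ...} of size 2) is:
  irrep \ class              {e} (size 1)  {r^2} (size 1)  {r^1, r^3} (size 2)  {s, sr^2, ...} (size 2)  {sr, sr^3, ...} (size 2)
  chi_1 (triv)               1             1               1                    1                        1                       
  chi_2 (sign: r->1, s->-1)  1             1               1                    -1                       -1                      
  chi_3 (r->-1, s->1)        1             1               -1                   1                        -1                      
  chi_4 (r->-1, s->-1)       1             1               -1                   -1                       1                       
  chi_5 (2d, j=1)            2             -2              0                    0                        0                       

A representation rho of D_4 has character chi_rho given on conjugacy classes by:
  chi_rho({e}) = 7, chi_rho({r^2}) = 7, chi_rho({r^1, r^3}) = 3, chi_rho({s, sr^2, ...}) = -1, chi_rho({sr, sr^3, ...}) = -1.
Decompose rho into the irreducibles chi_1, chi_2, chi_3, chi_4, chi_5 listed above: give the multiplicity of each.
Multiplicities: chi_1: 2, chi_2: 3, chi_3: 1, chi_4: 1, chi_5: 0.

Details: Use <chi_rho, chi> = (1/|G|) sum_C |C| * chi_rho(C) * conj(chi(C)) with |G| = 8 for each irreducible chi in the table:
  <chi_rho, chi_1> = (1/8)[1*(7)*conj(1) + 1*(7)*conj(1) + 2*(3)*conj(1) + 2*(-1)*conj(1) + 2*(-1)*conj(1)]
      = (1/8)[(7) + (7) + (6) + (-2) + (-2)] = 16/8 = 2
  <chi_rho, chi_2> = (1/8)[1*(7)*conj(1) + 1*(7)*conj(1) + 2*(3)*conj(1) + 2*(-1)*conj(-1) + 2*(-1)*conj(-1)]
      = (1/8)[(7) + (7) + (6) + (2) + (2)] = 24/8 = 3
  <chi_rho, chi_3> = (1/8)[1*(7)*conj(1) + 1*(7)*conj(1) + 2*(3)*conj(-1) + 2*(-1)*conj(1) + 2*(-1)*conj(-1)]
      = (1/8)[(7) + (7) + (-6) + (-2) + (2)] = 8/8 = 1
  <chi_rho, chi_4> = (1/8)[1*(7)*conj(1) + 1*(7)*conj(1) + 2*(3)*conj(-1) + 2*(-1)*conj(-1) + 2*(-1)*conj(1)]
      = (1/8)[(7) + (7) + (-6) + (2) + (-2)] = 8/8 = 1
  <chi_rho, chi_5> = (1/8)[1*(7)*conj(2) + 1*(7)*conj(-2) + 2*(3)*conj(0) + 2*(-1)*conj(0) + 2*(-1)*conj(0)]
      = (1/8)[(14) + (-14) + (0) + (0) + (0)] = 0/8 = 0
Dimension check: dim(rho) = sum (mult * dim) = 2*1 + 3*1 + 1*1 + 1*1 + 0*2 = 7 = chi_rho(e) = 7.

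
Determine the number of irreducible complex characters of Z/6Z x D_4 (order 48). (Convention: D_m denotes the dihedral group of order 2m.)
30

Details: The number of irreducible complex representations of a finite group equals its number of conjugacy classes. For a direct product, #classes(G x H) = #classes(G) * #classes(H). Z/6Z has 6 classes (abelian), D_4 has 5 classes, so 6 * 5 = 30, so Z/6Z x D_4 (order 48) has exactly 30 irreducible complex representations.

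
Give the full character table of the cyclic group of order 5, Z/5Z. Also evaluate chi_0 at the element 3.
Character table of Z/5Z (irreps indexed chi_0,...,chi_4 with chi_k(m) = zeta_5^(k*m), zeta_5 = exp(2*pi*i/5)):
  irrep \ class  {0} (size 1)  {1} (size 1)    {2} (size 1)    {3} (size 1)    {4} (size 1)  
  chi_0          1             1               1               1               1             
  chi_1          1             exp(2*I*pi/5)   exp(4*I*pi/5)   exp(-4*I*pi/5)  exp(-2*I*pi/5)
  chi_2          1             exp(4*I*pi/5)   exp(-2*I*pi/5)  exp(2*I*pi/5)   exp(-4*I*pi/5)
  chi_3          1             exp(-4*I*pi/5)  exp(2*I*pi/5)   exp(-2*I*pi/5)  exp(4*I*pi/5) 
  chi_4          1             exp(-2*I*pi/5)  exp(-4*I*pi/5)  exp(4*I*pi/5)   exp(2*I*pi/5) 

Spot check: chi_0(3) = zeta_5^(0*3) = zeta_5^0 = 1.

Solution. Z/5Z is abelian, so all 5 irreducible complex representations are 1-dimensional. They are given by chi_k(m) = zeta_5^(k*m) for k = 0,...,4. Row orthogonality: sum_m chi_k(m) conj(chi_l(m)) = 5 * [k = l].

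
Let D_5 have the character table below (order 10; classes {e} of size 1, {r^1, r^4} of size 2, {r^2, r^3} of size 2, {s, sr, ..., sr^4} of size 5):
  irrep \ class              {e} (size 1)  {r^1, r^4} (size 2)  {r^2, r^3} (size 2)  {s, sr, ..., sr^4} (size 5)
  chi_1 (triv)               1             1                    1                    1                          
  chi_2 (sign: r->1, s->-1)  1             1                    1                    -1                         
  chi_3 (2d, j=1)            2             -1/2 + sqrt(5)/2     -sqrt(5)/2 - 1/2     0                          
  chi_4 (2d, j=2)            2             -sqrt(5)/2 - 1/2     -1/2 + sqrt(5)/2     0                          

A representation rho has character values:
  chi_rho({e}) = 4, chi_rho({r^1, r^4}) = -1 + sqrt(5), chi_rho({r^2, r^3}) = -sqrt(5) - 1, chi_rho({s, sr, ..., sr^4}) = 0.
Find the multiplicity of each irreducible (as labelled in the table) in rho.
Multiplicities: chi_1: 0, chi_2: 0, chi_3: 2, chi_4: 0.

Solution. Use <chi_rho, chi> = (1/|G|) sum_C |C| * chi_rho(C) * conj(chi(C)) with |G| = 10 for each irreducible chi in the table:
  <chi_rho, chi_1> = (1/10)[1*(4)*conj(1) + 2*(-1 + sqrt(5))*conj(1) + 2*(-sqrt(5) - 1)*conj(1) + 5*(0)*conj(1)]
      = (1/10)[(4) + (-2 + 2*sqrt(5)) + (-2*sqrt(5) - 2) + (0)] = 0/10 = 0
  <chi_rho, chi_2> = (1/10)[1*(4)*conj(1) + 2*(-1 + sqrt(5))*conj(1) + 2*(-sqrt(5) - 1)*conj(1) + 5*(0)*conj(-1)]
      = (1/10)[(4) + (-2 + 2*sqrt(5)) + (-2*sqrt(5) - 2) + (0)] = 0/10 = 0
  <chi_rho, chi_3> = (1/10)[1*(4)*conj(2) + 2*(-1 + sqrt(5))*conj(-1/2 + sqrt(5)/2) + 2*(-sqrt(5) - 1)*conj(-sqrt(5)/2 - 1/2) + 5*(0)*conj(0)]
      = (1/10)[(8) + (6 - 2*sqrt(5)) + (2*sqrt(5) + 6) + (0)] = 20/10 = 2
  <chi_rho, chi_4> = (1/10)[1*(4)*conj(2) + 2*(-1 + sqrt(5))*conj(-sqrt(5)/2 - 1/2) + 2*(-sqrt(5) - 1)*conj(-1/2 + sqrt(5)/2) + 5*(0)*conj(0)]
      = (1/10)[(8) + (-4) + (-4) + (0)] = 0/10 = 0
Dimension check: dim(rho) = sum (mult * dim) = 0*1 + 0*1 + 2*2 + 0*2 = 4 = chi_rho(e) = 4.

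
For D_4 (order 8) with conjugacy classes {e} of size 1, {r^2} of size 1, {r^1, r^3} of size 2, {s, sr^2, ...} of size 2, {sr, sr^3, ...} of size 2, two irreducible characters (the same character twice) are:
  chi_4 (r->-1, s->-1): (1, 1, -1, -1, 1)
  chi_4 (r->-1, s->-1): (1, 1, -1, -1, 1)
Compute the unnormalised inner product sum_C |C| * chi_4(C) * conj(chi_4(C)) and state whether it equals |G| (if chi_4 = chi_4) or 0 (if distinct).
Sum = 8 = |G| = 8; so <chi_4, chi_4> = 1 (norm-1 confirms irreducibility).

Proof sketch: Compute term by term over conjugacy classes (|C| * chi_4(C) * conj(chi_4(C))):
  1*(1)*conj(1) + 1*(1)*conj(1) + 2*(-1)*conj(-1) + 2*(-1)*conj(-1) + 2*(1)*conj(1)
  = (1) + (1) + (2) + (2) + (2)
  = 8.
Dividing by |G| = 8 gives 8/8 = 1, matching the row-orthogonality relation <chi_4, chi_4> = [chi_4 = chi_4].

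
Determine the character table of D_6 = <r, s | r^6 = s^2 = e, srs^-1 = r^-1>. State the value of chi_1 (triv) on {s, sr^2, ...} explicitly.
Conjugacy classes: {e} of size 1, {r^3} of size 1, {r^1, r^5} of size 2, {r^2, r^4} of size 2, {s, sr^2, ...} of size 3, {sr, sr^3, ...} of size 3.
Character table:
  irrep \ class              {e} (size 1)  {r^3} (size 1)  {r^1, r^5} (size 2)  {r^2, r^4} (size 2)  {s, sr^2, ...} (size 3)  {sr, sr^3, ...} (size 3)
  chi_1 (triv)               1             1               1                    1                    1                        1                       
  chi_2 (sign: r->1, s->-1)  1             1               1                    1                    -1                       -1                      
  chi_3 (r->-1, s->1)        1             -1              -1                   1                    1                        -1                      
  chi_4 (r->-1, s->-1)       1             -1              -1                   1                    -1                       1                       
  chi_5 (2d, j=1)            2             -2              1                    -1                   0                        0                       
  chi_6 (2d, j=2)            2             2               -1                   -1                   0                        0                       

Spot check: chi_1 (triv) on {s, sr^2, ...} = 1.

Details: D_6 has order 2*6 = 12 with 6 conjugacy classes, hence 6 irreducibles. Sum of squared dims 1 + 1 + 1 + 1 + 4 + 4 = 12 = |G|. Linear characters come from the abelianisation; the 2-dimensional irreps have character r^k -> 2*cos(2*pi*j*k/6), reflections -> 0.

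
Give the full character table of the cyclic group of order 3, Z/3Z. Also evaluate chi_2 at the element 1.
Character table of Z/3Z (irreps indexed chi_0,...,chi_2 with chi_k(m) = zeta_3^(k*m), zeta_3 = exp(2*pi*i/3)):
  irrep \ class  {0} (size 1)  {1} (size 1)    {2} (size 1)  
  chi_0          1             1               1             
  chi_1          1             exp(2*I*pi/3)   exp(-2*I*pi/3)
  chi_2          1             exp(-2*I*pi/3)  exp(2*I*pi/3) 

Spot check: chi_2(1) = zeta_3^(2*1) = zeta_3^2 = exp(-2*I*pi/3).

Working: Z/3Z is abelian, so all 3 irreducible complex representations are 1-dimensional. They are given by chi_k(m) = zeta_3^(k*m) for k = 0,...,2. Row orthogonality: sum_m chi_k(m) conj(chi_l(m)) = 3 * [k = l].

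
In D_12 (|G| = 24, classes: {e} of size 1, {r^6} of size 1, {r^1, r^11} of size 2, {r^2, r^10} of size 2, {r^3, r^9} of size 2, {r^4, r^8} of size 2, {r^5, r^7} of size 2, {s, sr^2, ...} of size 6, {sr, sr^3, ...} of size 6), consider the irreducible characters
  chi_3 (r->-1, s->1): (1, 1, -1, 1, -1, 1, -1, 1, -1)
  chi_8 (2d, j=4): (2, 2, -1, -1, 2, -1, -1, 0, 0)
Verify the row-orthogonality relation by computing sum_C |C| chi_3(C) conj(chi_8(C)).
Sum = 0; so <chi_3, chi_8> = 0 (distinct irreducibles are orthogonal).

Details: Compute term by term over conjugacy classes (|C| * chi_3(C) * conj(chi_8(C))):
  1*(1)*conj(2) + 1*(1)*conj(2) + 2*(-1)*conj(-1) + 2*(1)*conj(-1) + 2*(-1)*conj(2) + 2*(1)*conj(-1) + 2*(-1)*conj(-1) + 6*(1)*conj(0) + 6*(-1)*conj(0)
  = (2) + (2) + (2) + (-2) + (-4) + (-2) + (2) + (0) + (0)
  = 0.
Dividing by |G| = 24 gives 0/24 = 0, matching the row-orthogonality relation <chi_3, chi_8> = [chi_3 = chi_8].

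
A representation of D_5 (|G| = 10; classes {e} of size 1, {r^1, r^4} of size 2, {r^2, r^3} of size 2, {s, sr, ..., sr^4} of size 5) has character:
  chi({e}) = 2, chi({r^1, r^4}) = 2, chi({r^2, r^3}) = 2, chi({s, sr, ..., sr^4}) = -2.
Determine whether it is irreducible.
Not irreducible (reducible): <chi, chi> = 4 > 1.

Why: <chi, chi> = (1/|G|) sum_C |C| * |chi(C)|^2 = (1/10)[1*|2|^2 + 2*|2|^2 + 2*|2|^2 + 5*|-2|^2]
  = (1/10)[(4) + (8) + (8) + (20)] = 40/10 = 4.
A character is irreducible iff <chi, chi> = 1, so this representation is reducible.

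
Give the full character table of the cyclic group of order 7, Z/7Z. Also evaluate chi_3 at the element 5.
Character table of Z/7Z (irreps indexed chi_0,...,chi_6 with chi_k(m) = zeta_7^(k*m), zeta_7 = exp(2*pi*i/7)):
  irrep \ class  {0} (size 1)  {1} (size 1)    {2} (size 1)    {3} (size 1)    {4} (size 1)    {5} (size 1)    {6} (size 1)  
  chi_0          1             1               1               1               1               1               1             
  chi_1          1             exp(2*I*pi/7)   exp(4*I*pi/7)   exp(6*I*pi/7)   exp(-6*I*pi/7)  exp(-4*I*pi/7)  exp(-2*I*pi/7)
  chi_2          1             exp(4*I*pi/7)   exp(-6*I*pi/7)  exp(-2*I*pi/7)  exp(2*I*pi/7)   exp(6*I*pi/7)   exp(-4*I*pi/7)
  chi_3          1             exp(6*I*pi/7)   exp(-2*I*pi/7)  exp(4*I*pi/7)   exp(-4*I*pi/7)  exp(2*I*pi/7)   exp(-6*I*pi/7)
  chi_4          1             exp(-6*I*pi/7)  exp(2*I*pi/7)   exp(-4*I*pi/7)  exp(4*I*pi/7)   exp(-2*I*pi/7)  exp(6*I*pi/7) 
  chi_5          1             exp(-4*I*pi/7)  exp(6*I*pi/7)   exp(2*I*pi/7)   exp(-2*I*pi/7)  exp(-6*I*pi/7)  exp(4*I*pi/7) 
  chi_6          1             exp(-2*I*pi/7)  exp(-4*I*pi/7)  exp(-6*I*pi/7)  exp(6*I*pi/7)   exp(4*I*pi/7)   exp(2*I*pi/7) 

Spot check: chi_3(5) = zeta_7^(3*5) = zeta_7^15 = exp(2*I*pi/7).

Justification: Z/7Z is abelian, so all 7 irreducible complex representations are 1-dimensional. They are given by chi_k(m) = zeta_7^(k*m) for k = 0,...,6. Row orthogonality: sum_m chi_k(m) conj(chi_l(m)) = 7 * [k = l].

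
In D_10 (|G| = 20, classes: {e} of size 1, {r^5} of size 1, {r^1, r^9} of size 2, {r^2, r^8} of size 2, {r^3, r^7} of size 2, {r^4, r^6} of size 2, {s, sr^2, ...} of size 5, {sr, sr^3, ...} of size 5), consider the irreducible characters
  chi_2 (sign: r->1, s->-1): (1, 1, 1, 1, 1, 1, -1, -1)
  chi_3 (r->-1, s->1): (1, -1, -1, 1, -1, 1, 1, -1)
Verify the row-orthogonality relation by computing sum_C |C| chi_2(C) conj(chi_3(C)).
Sum = 0; so <chi_2, chi_3> = 0 (distinct irreducibles are orthogonal).

Justification: Compute term by term over conjugacy classes (|C| * chi_2(C) * conj(chi_3(C))):
  1*(1)*conj(1) + 1*(1)*conj(-1) + 2*(1)*conj(-1) + 2*(1)*conj(1) + 2*(1)*conj(-1) + 2*(1)*conj(1) + 5*(-1)*conj(1) + 5*(-1)*conj(-1)
  = (1) + (-1) + (-2) + (2) + (-2) + (2) + (-5) + (5)
  = 0.
Dividing by |G| = 20 gives 0/20 = 0, matching the row-orthogonality relation <chi_2, chi_3> = [chi_2 = chi_3].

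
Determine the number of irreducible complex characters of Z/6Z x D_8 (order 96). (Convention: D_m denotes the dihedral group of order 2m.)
42

Explanation: The number of irreducible complex representations of a finite group equals its number of conjugacy classes. For a direct product, #classes(G x H) = #classes(G) * #classes(H). Z/6Z has 6 classes (abelian), D_8 has 7 classes, so 6 * 7 = 42, so Z/6Z x D_8 (order 96) has exactly 42 irreducible complex representations.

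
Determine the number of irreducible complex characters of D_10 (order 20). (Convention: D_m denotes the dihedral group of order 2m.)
8

Derivation: The number of irreducible complex representations of a finite group equals its number of conjugacy classes. D_10 has 8 conjugacy classes (n/2 + 3 for n even), so D_10 (order 20) has exactly 8 irreducible complex representations.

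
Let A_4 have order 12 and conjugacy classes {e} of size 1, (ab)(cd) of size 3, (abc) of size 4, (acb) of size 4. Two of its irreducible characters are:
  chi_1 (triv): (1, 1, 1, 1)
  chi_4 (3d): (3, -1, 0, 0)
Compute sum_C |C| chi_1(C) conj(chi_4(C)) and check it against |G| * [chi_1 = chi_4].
Sum = 0; so <chi_1, chi_4> = 0 (distinct irreducibles are orthogonal).

Argument: Compute term by term over conjugacy classes (|C| * chi_1(C) * conj(chi_4(C))):
  1*(1)*conj(3) + 3*(1)*conj(-1) + 4*(1)*conj(0) + 4*(1)*conj(0)
  = (3) + (-3) + (0) + (0)
  = 0.
(Exp terms are combined using exp(i*s)*conj(exp(i*t)) = exp(i*(s-t)), and sums of them are collapsed using the identity that for every m > 1 the m distinct m-th roots of unity sum to 0, e.g. 1 + exp(2*I*pi/3) + exp(-2*I*pi/3) = 0.)
Dividing by |G| = 12 gives 0/12 = 0, matching the row-orthogonality relation <chi_1, chi_4> = [chi_1 = chi_4].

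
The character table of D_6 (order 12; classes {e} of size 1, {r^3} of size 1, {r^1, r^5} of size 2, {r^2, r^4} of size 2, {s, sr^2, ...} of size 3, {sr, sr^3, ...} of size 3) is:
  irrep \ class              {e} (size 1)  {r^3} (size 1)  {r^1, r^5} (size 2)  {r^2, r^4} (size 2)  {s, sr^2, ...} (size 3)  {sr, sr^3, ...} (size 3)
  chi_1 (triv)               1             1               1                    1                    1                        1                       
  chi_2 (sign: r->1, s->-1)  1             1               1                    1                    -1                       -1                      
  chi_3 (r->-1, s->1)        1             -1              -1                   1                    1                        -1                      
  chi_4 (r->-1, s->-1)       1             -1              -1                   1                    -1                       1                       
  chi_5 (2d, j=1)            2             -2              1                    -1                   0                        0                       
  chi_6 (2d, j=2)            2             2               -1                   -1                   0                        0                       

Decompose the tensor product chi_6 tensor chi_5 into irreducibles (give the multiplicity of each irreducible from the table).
chi_6 tensor chi_5 = chi_3 + chi_4 + chi_5 (all other irreducibles have multiplicity 0).

Solution. The character of a tensor product is the pointwise product (chi_6 * chi_5)(C) = chi_6(C) * chi_5(C):
  {e}: (2)*(2), {r^3}: (2)*(-2), {r^1, r^5}: (-1)*(1), {r^2, r^4}: (-1)*(-1), {s, sr^2, ...}: (0)*(0), {sr, sr^3, ...}: (0)*(0)
so (chi_6 * chi_5) takes values
  {e} -> 4, {r^3} -> -4, {r^1, r^5} -> -1, {r^2, r^4} -> 1, {s, sr^2, ...} -> 0, {sr, sr^3, ...} -> 0.
Now take the inner product of this character with each irreducible chi from the table, <chi_6*chi_5, chi> = (1/12) sum_C |C| (chi_6*chi_5)(C) conj(chi(C)):
  <chi_6*chi_5, chi_1> = (1/12)[1*(4)*conj(1) + 1*(-4)*conj(1) + 2*(-1)*conj(1) + 2*(1)*conj(1) + 3*(0)*conj(1) + 3*(0)*conj(1)]
      = (1/12)[(4) + (-4) + (-2) + (2) + (0) + (0)] = 0/12 = 0
  <chi_6*chi_5, chi_2> = (1/12)[1*(4)*conj(1) + 1*(-4)*conj(1) + 2*(-1)*conj(1) + 2*(1)*conj(1) + 3*(0)*conj(-1) + 3*(0)*conj(-1)]
      = (1/12)[(4) + (-4) + (-2) + (2) + (0) + (0)] = 0/12 = 0
  <chi_6*chi_5, chi_3> = (1/12)[1*(4)*conj(1) + 1*(-4)*conj(-1) + 2*(-1)*conj(-1) + 2*(1)*conj(1) + 3*(0)*conj(1) + 3*(0)*conj(-1)]
      = (1/12)[(4) + (4) + (2) + (2) + (0) + (0)] = 12/12 = 1
  <chi_6*chi_5, chi_4> = (1/12)[1*(4)*conj(1) + 1*(-4)*conj(-1) + 2*(-1)*conj(-1) + 2*(1)*conj(1) + 3*(0)*conj(-1) + 3*(0)*conj(1)]
      = (1/12)[(4) + (4) + (2) + (2) + (0) + (0)] = 12/12 = 1
  <chi_6*chi_5, chi_5> = (1/12)[1*(4)*conj(2) + 1*(-4)*conj(-2) + 2*(-1)*conj(1) + 2*(1)*conj(-1) + 3*(0)*conj(0) + 3*(0)*conj(0)]
      = (1/12)[(8) + (8) + (-2) + (-2) + (0) + (0)] = 12/12 = 1
  <chi_6*chi_5, chi_6> = (1/12)[1*(4)*conj(2) + 1*(-4)*conj(2) + 2*(-1)*conj(-1) + 2*(1)*conj(-1) + 3*(0)*conj(0) + 3*(0)*conj(0)]
      = (1/12)[(8) + (-8) + (2) + (-2) + (0) + (0)] = 0/12 = 0
Hence the multiplicities are chi_3: 1, chi_4: 1, chi_5: 1. Dimension check: dim(chi_6)*dim(chi_5) = 2*2 = 4 and sum (mult * dim) = 1*1 + 1*1 + 1*2 = 4.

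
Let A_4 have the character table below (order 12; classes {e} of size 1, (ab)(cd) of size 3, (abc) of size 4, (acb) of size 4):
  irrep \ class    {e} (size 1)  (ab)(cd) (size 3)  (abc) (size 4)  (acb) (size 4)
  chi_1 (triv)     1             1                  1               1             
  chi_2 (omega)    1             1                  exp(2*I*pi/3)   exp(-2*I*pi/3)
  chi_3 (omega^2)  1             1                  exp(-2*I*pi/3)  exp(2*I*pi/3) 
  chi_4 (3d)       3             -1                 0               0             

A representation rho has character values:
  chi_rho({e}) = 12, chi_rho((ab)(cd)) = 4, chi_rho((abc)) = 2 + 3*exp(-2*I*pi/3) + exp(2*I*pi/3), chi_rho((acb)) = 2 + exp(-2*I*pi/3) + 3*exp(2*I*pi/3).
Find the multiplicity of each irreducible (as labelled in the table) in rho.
Multiplicities: chi_1: 2, chi_2: 1, chi_3: 3, chi_4: 2.

Reasoning: Use <chi_rho, chi> = (1/|G|) sum_C |C| * chi_rho(C) * conj(chi(C)) with |G| = 12 for each irreducible chi in the table:
  <chi_rho, chi_1> = (1/12)[1*(12)*conj(1) + 3*(4)*conj(1) + 4*(2 + 3*exp(-2*I*pi/3) + exp(2*I*pi/3))*conj(1) + 4*(2 + exp(-2*I*pi/3) + 3*exp(2*I*pi/3))*conj(1)]
      = (1/12)[(12) + (12) + (8 + 12*exp(-2*I*pi/3) + 4*exp(2*I*pi/3)) + (8 + 4*exp(-2*I*pi/3) + 12*exp(2*I*pi/3))] = 24/12 = 2
  <chi_rho, chi_2> = (1/12)[1*(12)*conj(1) + 3*(4)*conj(1) + 4*(2 + 3*exp(-2*I*pi/3) + exp(2*I*pi/3))*conj(exp(2*I*pi/3)) + 4*(2 + exp(-2*I*pi/3) + 3*exp(2*I*pi/3))*conj(exp(-2*I*pi/3))]
      = (1/12)[(12) + (12) + (4 + 8*exp(-2*I*pi/3) + 12*exp(2*I*pi/3)) + (4 + 12*exp(-2*I*pi/3) + 8*exp(2*I*pi/3))] = 12/12 = 1
  <chi_rho, chi_3> = (1/12)[1*(12)*conj(1) + 3*(4)*conj(1) + 4*(2 + 3*exp(-2*I*pi/3) + exp(2*I*pi/3))*conj(exp(-2*I*pi/3)) + 4*(2 + exp(-2*I*pi/3) + 3*exp(2*I*pi/3))*conj(exp(2*I*pi/3))]
      = (1/12)[(12) + (12) + (12 + 4*exp(-2*I*pi/3) + 8*exp(2*I*pi/3)) + (12 + 8*exp(-2*I*pi/3) + 4*exp(2*I*pi/3))] = 36/12 = 3
  <chi_rho, chi_4> = (1/12)[1*(12)*conj(3) + 3*(4)*conj(-1) + 4*(2 + 3*exp(-2*I*pi/3) + exp(2*I*pi/3))*conj(0) + 4*(2 + exp(-2*I*pi/3) + 3*exp(2*I*pi/3))*conj(0)]
      = (1/12)[(36) + (-12) + (0) + (0)] = 24/12 = 2
(Exp terms are combined using exp(i*s)*conj(exp(i*t)) = exp(i*(s-t)), and sums of them are collapsed using the identity that for every m > 1 the m distinct m-th roots of unity sum to 0, e.g. 1 + exp(2*I*pi/3) + exp(-2*I*pi/3) = 0.)
Dimension check: dim(rho) = sum (mult * dim) = 2*1 + 1*1 + 3*1 + 2*3 = 12 = chi_rho(e) = 12.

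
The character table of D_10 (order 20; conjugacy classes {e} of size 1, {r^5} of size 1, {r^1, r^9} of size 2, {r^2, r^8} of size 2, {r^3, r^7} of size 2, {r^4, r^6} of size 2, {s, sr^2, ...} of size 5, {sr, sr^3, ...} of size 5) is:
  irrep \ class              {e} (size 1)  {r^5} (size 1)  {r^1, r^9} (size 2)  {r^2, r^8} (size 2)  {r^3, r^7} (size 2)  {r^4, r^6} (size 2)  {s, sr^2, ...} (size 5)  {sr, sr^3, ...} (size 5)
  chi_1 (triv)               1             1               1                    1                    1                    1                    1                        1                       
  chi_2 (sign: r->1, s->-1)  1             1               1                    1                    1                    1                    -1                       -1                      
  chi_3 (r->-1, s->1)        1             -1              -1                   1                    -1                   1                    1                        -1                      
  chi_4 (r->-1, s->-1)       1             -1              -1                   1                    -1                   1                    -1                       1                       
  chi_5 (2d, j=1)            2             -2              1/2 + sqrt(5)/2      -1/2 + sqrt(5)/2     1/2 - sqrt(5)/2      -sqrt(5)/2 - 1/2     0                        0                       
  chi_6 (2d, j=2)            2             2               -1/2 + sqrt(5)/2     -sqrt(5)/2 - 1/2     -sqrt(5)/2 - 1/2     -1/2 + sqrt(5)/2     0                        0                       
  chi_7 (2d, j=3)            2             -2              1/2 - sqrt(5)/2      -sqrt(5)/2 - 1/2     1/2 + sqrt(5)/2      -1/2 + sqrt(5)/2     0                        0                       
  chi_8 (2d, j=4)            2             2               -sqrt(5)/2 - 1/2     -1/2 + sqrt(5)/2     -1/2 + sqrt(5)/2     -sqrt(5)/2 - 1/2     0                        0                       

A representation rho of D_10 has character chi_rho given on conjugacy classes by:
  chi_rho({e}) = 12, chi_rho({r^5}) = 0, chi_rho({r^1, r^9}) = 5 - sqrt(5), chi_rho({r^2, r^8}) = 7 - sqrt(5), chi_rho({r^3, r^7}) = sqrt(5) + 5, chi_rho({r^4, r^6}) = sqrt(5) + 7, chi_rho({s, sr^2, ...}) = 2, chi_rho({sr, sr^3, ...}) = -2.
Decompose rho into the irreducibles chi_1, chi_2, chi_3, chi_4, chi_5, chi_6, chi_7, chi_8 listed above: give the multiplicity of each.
Multiplicities: chi_1: 3, chi_2: 3, chi_3: 2, chi_4: 0, chi_5: 0, chi_6: 0, chi_7: 2, chi_8: 0.

Justification: Use <chi_rho, chi> = (1/|G|) sum_C |C| * chi_rho(C) * conj(chi(C)) with |G| = 20 for each irreducible chi in the table:
  <chi_rho, chi_1> = (1/20)[1*(12)*conj(1) + 1*(0)*conj(1) + 2*(5 - sqrt(5))*conj(1) + 2*(7 - sqrt(5))*conj(1) + 2*(sqrt(5) + 5)*conj(1) + 2*(sqrt(5) + 7)*conj(1) + 5*(2)*conj(1) + 5*(-2)*conj(1)]
      = (1/20)[(12) + (0) + (10 - 2*sqrt(5)) + (14 - 2*sqrt(5)) + (2*sqrt(5) + 10) + (2*sqrt(5) + 14) + (10) + (-10)] = 60/20 = 3
  <chi_rho, chi_2> = (1/20)[1*(12)*conj(1) + 1*(0)*conj(1) + 2*(5 - sqrt(5))*conj(1) + 2*(7 - sqrt(5))*conj(1) + 2*(sqrt(5) + 5)*conj(1) + 2*(sqrt(5) + 7)*conj(1) + 5*(2)*conj(-1) + 5*(-2)*conj(-1)]
      = (1/20)[(12) + (0) + (10 - 2*sqrt(5)) + (14 - 2*sqrt(5)) + (2*sqrt(5) + 10) + (2*sqrt(5) + 14) + (-10) + (10)] = 60/20 = 3
  <chi_rho, chi_3> = (1/20)[1*(12)*conj(1) + 1*(0)*conj(-1) + 2*(5 - sqrt(5))*conj(-1) + 2*(7 - sqrt(5))*conj(1) + 2*(sqrt(5) + 5)*conj(-1) + 2*(sqrt(5) + 7)*conj(1) + 5*(2)*conj(1) + 5*(-2)*conj(-1)]
      = (1/20)[(12) + (0) + (-10 + 2*sqrt(5)) + (14 - 2*sqrt(5)) + (-10 - 2*sqrt(5)) + (2*sqrt(5) + 14) + (10) + (10)] = 40/20 = 2
  <chi_rho, chi_4> = (1/20)[1*(12)*conj(1) + 1*(0)*conj(-1) + 2*(5 - sqrt(5))*conj(-1) + 2*(7 - sqrt(5))*conj(1) + 2*(sqrt(5) + 5)*conj(-1) + 2*(sqrt(5) + 7)*conj(1) + 5*(2)*conj(-1) + 5*(-2)*conj(1)]
      = (1/20)[(12) + (0) + (-10 + 2*sqrt(5)) + (14 - 2*sqrt(5)) + (-10 - 2*sqrt(5)) + (2*sqrt(5) + 14) + (-10) + (-10)] = 0/20 = 0
  <chi_rho, chi_5> = (1/20)[1*(12)*conj(2) + 1*(0)*conj(-2) + 2*(5 - sqrt(5))*conj(1/2 + sqrt(5)/2) + 2*(7 - sqrt(5))*conj(-1/2 + sqrt(5)/2) + 2*(sqrt(5) + 5)*conj(1/2 - sqrt(5)/2) + 2*(sqrt(5) + 7)*conj(-sqrt(5)/2 - 1/2) + 5*(2)*conj(0) + 5*(-2)*conj(0)]
      = (1/20)[(24) + (0) + (4*sqrt(5)) + (-12 + 8*sqrt(5)) + (-4*sqrt(5)) + (-8*sqrt(5) - 12) + (0) + (0)] = 0/20 = 0
  <chi_rho, chi_6> = (1/20)[1*(12)*conj(2) + 1*(0)*conj(2) + 2*(5 - sqrt(5))*conj(-1/2 + sqrt(5)/2) + 2*(7 - sqrt(5))*conj(-sqrt(5)/2 - 1/2) + 2*(sqrt(5) + 5)*conj(-sqrt(5)/2 - 1/2) + 2*(sqrt(5) + 7)*conj(-1/2 + sqrt(5)/2) + 5*(2)*conj(0) + 5*(-2)*conj(0)]
      = (1/20)[(24) + (0) + (-10 + 6*sqrt(5)) + (-6*sqrt(5) - 2) + (-6*sqrt(5) - 10) + (-2 + 6*sqrt(5)) + (0) + (0)] = 0/20 = 0
  <chi_rho, chi_7> = (1/20)[1*(12)*conj(2) + 1*(0)*conj(-2) + 2*(5 - sqrt(5))*conj(1/2 - sqrt(5)/2) + 2*(7 - sqrt(5))*conj(-sqrt(5)/2 - 1/2) + 2*(sqrt(5) + 5)*conj(1/2 + sqrt(5)/2) + 2*(sqrt(5) + 7)*conj(-1/2 + sqrt(5)/2) + 5*(2)*conj(0) + 5*(-2)*conj(0)]
      = (1/20)[(24) + (0) + (10 - 6*sqrt(5)) + (-6*sqrt(5) - 2) + (10 + 6*sqrt(5)) + (-2 + 6*sqrt(5)) + (0) + (0)] = 40/20 = 2
  <chi_rho, chi_8> = (1/20)[1*(12)*conj(2) + 1*(0)*conj(2) + 2*(5 - sqrt(5))*conj(-sqrt(5)/2 - 1/2) + 2*(7 - sqrt(5))*conj(-1/2 + sqrt(5)/2) + 2*(sqrt(5) + 5)*conj(-1/2 + sqrt(5)/2) + 2*(sqrt(5) + 7)*conj(-sqrt(5)/2 - 1/2) + 5*(2)*conj(0) + 5*(-2)*conj(0)]
      = (1/20)[(24) + (0) + (-4*sqrt(5)) + (-12 + 8*sqrt(5)) + (4*sqrt(5)) + (-8*sqrt(5) - 12) + (0) + (0)] = 0/20 = 0
Dimension check: dim(rho) = sum (mult * dim) = 3*1 + 3*1 + 2*1 + 0*1 + 0*2 + 0*2 + 2*2 + 0*2 = 12 = chi_rho(e) = 12.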